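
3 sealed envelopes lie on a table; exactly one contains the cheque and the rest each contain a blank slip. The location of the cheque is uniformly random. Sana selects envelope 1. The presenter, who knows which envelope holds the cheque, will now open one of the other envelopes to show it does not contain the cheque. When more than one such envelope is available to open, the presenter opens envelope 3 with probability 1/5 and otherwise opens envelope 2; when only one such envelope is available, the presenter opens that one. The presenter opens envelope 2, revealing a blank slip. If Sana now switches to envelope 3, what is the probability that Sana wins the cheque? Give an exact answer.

5/9

Condition on the true location of the cheque.
If it is in envelope 1 (prior 1/3): envelope 3 is available but not opened, probability 4/5; weight (1/3)·(4/5) = 4/15.
If it is in envelope 2 (prior 1/3): the presenter opened envelope 2, so this case is ruled out; weight (1/3)·0 = 0.
If it is in envelope 3 (prior 1/3): only envelope 2 is available, probability 1; weight (1/3)·1 = 1/3.
The weights sum to 3/5.
So P(the cheque in envelope 3 | the presenter opened envelope 2) = (1/3) / (3/5) = 5/9.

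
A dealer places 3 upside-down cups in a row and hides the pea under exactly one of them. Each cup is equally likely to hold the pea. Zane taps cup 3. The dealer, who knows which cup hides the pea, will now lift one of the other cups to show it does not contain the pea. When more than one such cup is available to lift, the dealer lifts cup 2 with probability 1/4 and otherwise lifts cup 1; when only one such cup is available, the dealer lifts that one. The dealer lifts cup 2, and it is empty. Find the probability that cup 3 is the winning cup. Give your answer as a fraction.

Consider each possible location of the pea in turn.
If it is under cup 1 (prior 1/3): only cup 2 is available, probability 1; weight (1/3)·1 = 1/3.
If it is under cup 2 (prior 1/3): the dealer opened cup 2, so this case is ruled out; weight (1/3)·0 = 0.
If it is under cup 3 (prior 1/3): cup 2 is available, opened with probability 1/4; weight (1/3)·(1/4) = 1/12.
The weights sum to 5/12.
So P(the pea under cup 3 | the dealer opened cup 2) = (1/12) / (5/12) = 1/5.

1/5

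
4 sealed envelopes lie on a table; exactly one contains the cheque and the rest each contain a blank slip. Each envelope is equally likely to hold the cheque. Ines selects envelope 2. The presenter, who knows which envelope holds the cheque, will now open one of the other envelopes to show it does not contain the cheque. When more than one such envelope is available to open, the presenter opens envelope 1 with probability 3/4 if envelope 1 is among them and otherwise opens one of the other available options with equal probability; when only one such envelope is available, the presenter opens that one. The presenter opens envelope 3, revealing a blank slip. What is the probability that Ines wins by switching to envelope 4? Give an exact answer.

Consider each possible location of the cheque in turn.
If it is in envelope 1 (prior 1/4): envelope 1 holds the prize so is unavailable; the presenter chooses uniformly among the 2 others, probability 1/2; weight (1/4)·(1/2) = 1/8.
If it is in envelope 2 (prior 1/4): envelope 1 is available but not opened; envelope 3 gets probability (1 − 3/4)/2 = 1/8; weight (1/4)·(1/8) = 1/32.
If it is in envelope 3 (prior 1/4): the presenter opened envelope 3, so this case is ruled out; weight (1/4)·0 = 0.
If it is in envelope 4 (prior 1/4): envelope 1 is available but not opened, probability 1/4; weight (1/4)·(1/4) = 1/16.
The weights sum to 7/32.
So P(the cheque in envelope 4 | the presenter opened envelope 3) = (1/16) / (7/32) = 2/7.

2/7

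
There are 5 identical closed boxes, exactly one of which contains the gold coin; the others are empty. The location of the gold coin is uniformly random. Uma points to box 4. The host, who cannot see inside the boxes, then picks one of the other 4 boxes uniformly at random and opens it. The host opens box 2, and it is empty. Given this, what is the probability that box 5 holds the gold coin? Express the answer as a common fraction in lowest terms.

Because the host chose which box to open without knowing where the gold coin is, the choice is independent of the prize location. Learning that box 2 does not hold the gold coin simply rules out that one location and leaves the remaining 4 boxes still equally likely by symmetry.
So P(the gold coin in box 5) = 1/4.

1/4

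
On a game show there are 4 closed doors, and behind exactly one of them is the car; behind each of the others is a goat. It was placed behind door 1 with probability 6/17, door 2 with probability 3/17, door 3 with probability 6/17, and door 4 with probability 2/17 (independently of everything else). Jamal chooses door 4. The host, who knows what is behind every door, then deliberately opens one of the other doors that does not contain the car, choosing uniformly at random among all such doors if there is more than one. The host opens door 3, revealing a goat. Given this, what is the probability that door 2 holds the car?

9/31

Condition on the true location of the car.
If it is behind door 1 (prior 6/17): the host has 2 equally likely choices, so probability 1/2; weight (6/17)·(1/2) = 3/17.
If it is behind door 2 (prior 3/17): the host has 2 equally likely choices, so probability 1/2; weight (3/17)·(1/2) = 3/34.
If it is behind door 3 (prior 6/17): the host opened door 3, so this case is ruled out; weight (6/17)·0 = 0.
If it is behind door 4 (prior 2/17): the host has 3 equally likely choices, so probability 1/3; weight (2/17)·(1/3) = 2/51.
The weights sum to 31/102.
So P(the car behind door 2 | the host opened door 3) = (3/34) / (31/102) = 9/31.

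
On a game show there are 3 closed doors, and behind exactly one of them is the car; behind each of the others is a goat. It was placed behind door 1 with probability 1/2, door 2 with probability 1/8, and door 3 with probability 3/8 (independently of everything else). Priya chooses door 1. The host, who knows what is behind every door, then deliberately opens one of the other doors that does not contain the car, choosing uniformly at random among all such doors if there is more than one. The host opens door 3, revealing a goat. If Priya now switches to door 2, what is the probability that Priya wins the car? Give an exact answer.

1/3

Condition on the true location of the car.
If it is behind door 1 (prior 1/2): the host has 2 equally likely choices, so probability 1/2; weight (1/2)·(1/2) = 1/4.
If it is behind door 2 (prior 1/8): the host has no choice, probability 1; weight (1/8)·1 = 1/8.
If it is behind door 3 (prior 3/8): the host opened door 3, so this case is ruled out; weight (3/8)·0 = 0.
The weights sum to 3/8.
So P(the car behind door 2 | the host opened door 3) = (1/8) / (3/8) = 1/3.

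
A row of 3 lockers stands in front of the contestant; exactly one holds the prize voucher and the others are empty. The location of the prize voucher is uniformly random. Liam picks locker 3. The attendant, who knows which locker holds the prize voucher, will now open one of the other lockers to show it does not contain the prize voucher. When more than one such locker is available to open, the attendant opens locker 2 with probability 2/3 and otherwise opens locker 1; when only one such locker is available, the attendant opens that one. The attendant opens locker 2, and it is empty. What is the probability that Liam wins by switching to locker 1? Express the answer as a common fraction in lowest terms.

3/5

Apply Bayes' rule, conditioning on where the prize voucher actually is.
If it is in locker 1 (prior 1/3): only locker 2 is available, probability 1; weight (1/3)·1 = 1/3.
If it is in locker 2 (prior 1/3): the attendant opened locker 2, so this case is ruled out; weight (1/3)·0 = 0.
If it is in locker 3 (prior 1/3): locker 2 is available, opened with probability 2/3; weight (1/3)·(2/3) = 2/9.
The weights sum to 5/9.
So P(the prize voucher in locker 1 | the attendant opened locker 2) = (1/3) / (5/9) = 3/5.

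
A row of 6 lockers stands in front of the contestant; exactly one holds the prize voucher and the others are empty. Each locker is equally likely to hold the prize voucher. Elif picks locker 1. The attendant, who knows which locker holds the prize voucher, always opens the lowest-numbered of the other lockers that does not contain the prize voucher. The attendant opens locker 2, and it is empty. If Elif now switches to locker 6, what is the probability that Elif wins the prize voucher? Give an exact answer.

Consider each possible location of the prize voucher in turn.
If it is in any of lockers 1, 3, 4, 5, and 6 (prior 1/6 each): locker 2 is the lowest-numbered option available, probability 1; weight (1/6)·1 = 1/6 each.
If it is in locker 2 (prior 1/6): the attendant opened locker 2, so this case is ruled out; weight (1/6)·0 = 0.
The weights sum to 5/6.
So P(the prize voucher in locker 6 | the attendant opened locker 2) = (1/6) / (5/6) = 1/5.

1/5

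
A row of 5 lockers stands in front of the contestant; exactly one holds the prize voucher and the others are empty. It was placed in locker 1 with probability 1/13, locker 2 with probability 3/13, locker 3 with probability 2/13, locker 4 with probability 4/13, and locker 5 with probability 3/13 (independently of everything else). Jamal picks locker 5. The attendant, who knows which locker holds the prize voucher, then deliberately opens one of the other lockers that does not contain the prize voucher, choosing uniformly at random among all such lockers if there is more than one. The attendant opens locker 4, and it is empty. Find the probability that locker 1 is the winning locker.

Condition on the true location of the prize voucher.
If it is in locker 1 (prior 1/13): the attendant has 3 equally likely choices, so probability 1/3; weight (1/13)·(1/3) = 1/39.
If it is in locker 2 (prior 3/13): the attendant has 3 equally likely choices, so probability 1/3; weight (3/13)·(1/3) = 1/13.
If it is in locker 3 (prior 2/13): the attendant has 3 equally likely choices, so probability 1/3; weight (2/13)·(1/3) = 2/39.
If it is in locker 4 (prior 4/13): the attendant opened locker 4, so this case is ruled out; weight (4/13)·0 = 0.
If it is in locker 5 (prior 3/13): the attendant has 4 equally likely choices, so probability 1/4; weight (3/13)·(1/4) = 3/52.
The weights sum to 11/52.
So P(the prize voucher in locker 1 | the attendant opened locker 4) = (1/39) / (11/52) = 4/33.

4/33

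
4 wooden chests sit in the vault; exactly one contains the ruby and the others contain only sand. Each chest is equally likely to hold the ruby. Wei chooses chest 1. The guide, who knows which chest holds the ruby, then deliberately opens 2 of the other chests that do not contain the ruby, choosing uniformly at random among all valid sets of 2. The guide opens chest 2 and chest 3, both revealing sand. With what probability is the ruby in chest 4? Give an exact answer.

3/4

Apply Bayes' rule, conditioning on where the ruby actually is.
If it is in chest 1 (prior 1/4): the guide has 3 equally likely choices, so probability 1/3; weight (1/4)·(1/3) = 1/12.
If it is in either of chests 2 and 3 (prior 1/4 each): that chest was opened and seen not to hold the prize — ruled out; weight (1/4)·0 = 0 each.
If it is in chest 4 (prior 1/4): the guide has no choice, probability 1; weight (1/4)·1 = 1/4.
The weights sum to 1/3.
So P(the ruby in chest 4 | the guide opened chest 2 and chest 3) = (1/4) / (1/3) = 3/4.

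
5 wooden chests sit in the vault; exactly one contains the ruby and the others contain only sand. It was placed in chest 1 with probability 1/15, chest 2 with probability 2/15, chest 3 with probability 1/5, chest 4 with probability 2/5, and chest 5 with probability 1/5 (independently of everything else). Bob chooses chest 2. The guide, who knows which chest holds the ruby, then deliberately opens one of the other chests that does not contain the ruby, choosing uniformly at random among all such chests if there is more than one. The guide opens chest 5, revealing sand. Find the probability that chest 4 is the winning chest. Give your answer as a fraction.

12/23

Apply Bayes' rule, conditioning on where the ruby actually is.
If it is in chest 1 (prior 1/15): the guide has 3 equally likely choices, so probability 1/3; weight (1/15)·(1/3) = 1/45.
If it is in chest 2 (prior 2/15): the guide has 4 equally likely choices, so probability 1/4; weight (2/15)·(1/4) = 1/30.
If it is in chest 3 (prior 1/5): the guide has 3 equally likely choices, so probability 1/3; weight (1/5)·(1/3) = 1/15.
If it is in chest 4 (prior 2/5): the guide has 3 equally likely choices, so probability 1/3; weight (2/5)·(1/3) = 2/15.
If it is in chest 5 (prior 1/5): the guide opened chest 5, so this case is ruled out; weight (1/5)·0 = 0.
The weights sum to 23/90.
So P(the ruby in chest 4 | the guide opened chest 5) = (2/15) / (23/90) = 12/23.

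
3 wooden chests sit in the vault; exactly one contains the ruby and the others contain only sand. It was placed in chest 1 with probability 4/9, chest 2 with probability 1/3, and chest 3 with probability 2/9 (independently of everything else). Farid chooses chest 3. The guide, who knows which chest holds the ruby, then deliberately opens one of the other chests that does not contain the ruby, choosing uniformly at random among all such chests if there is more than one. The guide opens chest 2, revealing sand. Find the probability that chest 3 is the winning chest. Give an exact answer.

1/5

Condition on the true location of the ruby.
If it is in chest 1 (prior 4/9): the guide has no choice, probability 1; weight (4/9)·1 = 4/9.
If it is in chest 2 (prior 1/3): the guide opened chest 2, so this case is ruled out; weight (1/3)·0 = 0.
If it is in chest 3 (prior 2/9): the guide has 2 equally likely choices, so probability 1/2; weight (2/9)·(1/2) = 1/9.
The weights sum to 5/9.
So P(the ruby in chest 3 | the guide opened chest 2) = (1/9) / (5/9) = 1/5.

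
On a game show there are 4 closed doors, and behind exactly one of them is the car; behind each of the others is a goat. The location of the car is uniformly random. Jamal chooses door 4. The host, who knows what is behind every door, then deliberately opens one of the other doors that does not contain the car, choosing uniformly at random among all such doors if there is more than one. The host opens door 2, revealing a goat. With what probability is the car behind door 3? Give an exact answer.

Apply Bayes' rule, conditioning on where the car actually is.
If it is behind either of doors 1 and 3 (prior 1/4 each): the host has 2 equally likely choices, so probability 1/2; weight (1/4)·(1/2) = 1/8 each.
If it is behind door 2 (prior 1/4): the host opened door 2, so this case is ruled out; weight (1/4)·0 = 0.
If it is behind door 4 (prior 1/4): the host has 3 equally likely choices, so probability 1/3; weight (1/4)·(1/3) = 1/12.
The weights sum to 1/3.
So P(the car behind door 3 | the host opened door 2) = (1/8) / (1/3) = 3/8.

3/8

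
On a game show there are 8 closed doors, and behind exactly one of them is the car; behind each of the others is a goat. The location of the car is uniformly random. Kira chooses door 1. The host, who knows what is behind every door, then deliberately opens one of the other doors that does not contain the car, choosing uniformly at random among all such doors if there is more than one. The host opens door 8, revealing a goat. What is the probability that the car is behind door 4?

Consider each possible location of the car in turn.
If it is behind door 1 (prior 1/8): the host has 7 equally likely choices, so probability 1/7; weight (1/8)·(1/7) = 1/56.
If it is behind any of doors 2, 3, 4, 5, 6, and 7 (prior 1/8 each): the host has 6 equally likely choices, so probability 1/6; weight (1/8)·(1/6) = 1/48 each.
If it is behind door 8 (prior 1/8): the host opened door 8, so this case is ruled out; weight (1/8)·0 = 0.
The weights sum to 1/7.
So P(the car behind door 4 | the host opened door 8) = (1/48) / (1/7) = 7/48.

7/48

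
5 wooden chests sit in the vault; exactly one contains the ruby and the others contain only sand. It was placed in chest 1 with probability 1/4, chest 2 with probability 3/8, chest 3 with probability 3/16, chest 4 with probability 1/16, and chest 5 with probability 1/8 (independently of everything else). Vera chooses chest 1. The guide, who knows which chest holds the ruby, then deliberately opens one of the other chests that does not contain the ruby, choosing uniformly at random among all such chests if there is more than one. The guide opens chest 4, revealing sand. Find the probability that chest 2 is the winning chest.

Consider each possible location of the ruby in turn.
If it is in chest 1 (prior 1/4): the guide has 4 equally likely choices, so probability 1/4; weight (1/4)·(1/4) = 1/16.
If it is in chest 2 (prior 3/8): the guide has 3 equally likely choices, so probability 1/3; weight (3/8)·(1/3) = 1/8.
If it is in chest 3 (prior 3/16): the guide has 3 equally likely choices, so probability 1/3; weight (3/16)·(1/3) = 1/16.
If it is in chest 4 (prior 1/16): the guide opened chest 4, so this case is ruled out; weight (1/16)·0 = 0.
If it is in chest 5 (prior 1/8): the guide has 3 equally likely choices, so probability 1/3; weight (1/8)·(1/3) = 1/24.
The weights sum to 7/24.
So P(the ruby in chest 2 | the guide opened chest 4) = (1/8) / (7/24) = 3/7.

3/7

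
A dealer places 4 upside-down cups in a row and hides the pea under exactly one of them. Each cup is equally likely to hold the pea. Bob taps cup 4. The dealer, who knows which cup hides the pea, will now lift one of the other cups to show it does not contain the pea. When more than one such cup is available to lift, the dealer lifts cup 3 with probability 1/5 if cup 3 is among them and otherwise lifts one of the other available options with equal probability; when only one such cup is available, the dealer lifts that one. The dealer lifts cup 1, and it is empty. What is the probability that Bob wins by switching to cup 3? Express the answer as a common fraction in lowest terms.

Condition on the true location of the pea.
If it is under cup 1 (prior 1/4): the dealer opened cup 1, so this case is ruled out; weight (1/4)·0 = 0.
If it is under cup 2 (prior 1/4): cup 3 is available but not opened, probability 4/5; weight (1/4)·(4/5) = 1/5.
If it is under cup 3 (prior 1/4): cup 3 holds the prize so is unavailable; the dealer chooses uniformly among the 2 others, probability 1/2; weight (1/4)·(1/2) = 1/8.
If it is under cup 4 (prior 1/4): cup 3 is available but not opened; cup 1 gets probability (1 − 1/5)/2 = 2/5; weight (1/4)·(2/5) = 1/10.
The weights sum to 17/40.
So P(the pea under cup 3 | the dealer opened cup 1) = (1/8) / (17/40) = 5/17.

5/17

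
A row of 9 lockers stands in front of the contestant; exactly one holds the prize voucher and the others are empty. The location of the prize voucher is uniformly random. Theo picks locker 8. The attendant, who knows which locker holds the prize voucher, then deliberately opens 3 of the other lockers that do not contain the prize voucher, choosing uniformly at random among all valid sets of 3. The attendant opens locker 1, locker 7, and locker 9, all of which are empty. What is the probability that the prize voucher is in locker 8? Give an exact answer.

Consider each possible location of the prize voucher in turn.
If it is in any of lockers 1, 7, and 9 (prior 1/9 each): that locker was opened and seen not to hold the prize — ruled out; weight (1/9)·0 = 0 each.
If it is in any of lockers 2, 3, 4, 5, and 6 (prior 1/9 each): the attendant has 35 equally likely choices, so probability 1/35; weight (1/9)·(1/35) = 1/315 each.
If it is in locker 8 (prior 1/9): the attendant has 56 equally likely choices, so probability 1/56; weight (1/9)·(1/56) = 1/504.
The weights sum to 1/56.
So P(the prize voucher in locker 8 | the attendant opened locker 1, locker 7, and locker 9) = (1/504) / (1/56) = 1/9.

1/9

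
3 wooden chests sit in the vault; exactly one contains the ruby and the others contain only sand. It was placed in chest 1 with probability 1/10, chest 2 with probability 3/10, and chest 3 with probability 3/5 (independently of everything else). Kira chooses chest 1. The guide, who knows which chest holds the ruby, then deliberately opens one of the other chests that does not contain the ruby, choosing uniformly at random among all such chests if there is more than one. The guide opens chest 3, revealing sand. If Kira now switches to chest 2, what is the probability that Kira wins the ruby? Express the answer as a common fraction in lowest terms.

6/7

Apply Bayes' rule, conditioning on where the ruby actually is.
If it is in chest 1 (prior 1/10): the guide has 2 equally likely choices, so probability 1/2; weight (1/10)·(1/2) = 1/20.
If it is in chest 2 (prior 3/10): the guide has no choice, probability 1; weight (3/10)·1 = 3/10.
If it is in chest 3 (prior 3/5): the guide opened chest 3, so this case is ruled out; weight (3/5)·0 = 0.
The weights sum to 7/20.
So P(the ruby in chest 2 | the guide opened chest 3) = (3/10) / (7/20) = 6/7.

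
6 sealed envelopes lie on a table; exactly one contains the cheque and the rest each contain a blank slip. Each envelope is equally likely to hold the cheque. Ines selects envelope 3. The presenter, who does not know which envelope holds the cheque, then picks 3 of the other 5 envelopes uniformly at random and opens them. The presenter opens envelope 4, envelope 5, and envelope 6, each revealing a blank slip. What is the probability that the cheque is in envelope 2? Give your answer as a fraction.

1/3

Because the presenter chose which envelopes to open without knowing where the cheque is, the choice is independent of the prize location. Learning that none of the 3 opened envelopes holds the cheque simply rules out those 3 locations and leaves the remaining 3 envelopes still equally likely by symmetry.
So P(the cheque in envelope 2) = 1/3.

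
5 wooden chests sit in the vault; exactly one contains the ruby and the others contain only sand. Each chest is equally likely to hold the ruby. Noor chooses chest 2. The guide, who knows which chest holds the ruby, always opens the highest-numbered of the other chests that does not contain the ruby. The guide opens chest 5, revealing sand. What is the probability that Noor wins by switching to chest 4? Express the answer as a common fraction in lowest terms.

1/4

Condition on the true location of the ruby.
If it is in any of chests 1, 2, 3, and 4 (prior 1/5 each): chest 5 is the highest-numbered option available, probability 1; weight (1/5)·1 = 1/5 each.
If it is in chest 5 (prior 1/5): the guide opened chest 5, so this case is ruled out; weight (1/5)·0 = 0.
The weights sum to 4/5.
So P(the ruby in chest 4 | the guide opened chest 5) = (1/5) / (4/5) = 1/4.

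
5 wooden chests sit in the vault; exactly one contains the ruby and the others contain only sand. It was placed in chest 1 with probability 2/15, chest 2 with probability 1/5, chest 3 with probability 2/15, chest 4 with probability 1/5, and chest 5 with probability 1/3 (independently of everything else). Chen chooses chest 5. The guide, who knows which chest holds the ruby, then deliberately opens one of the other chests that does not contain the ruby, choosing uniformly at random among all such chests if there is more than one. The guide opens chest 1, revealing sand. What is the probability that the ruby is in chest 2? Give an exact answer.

12/47

Condition on the true location of the ruby.
If it is in chest 1 (prior 2/15): the guide opened chest 1, so this case is ruled out; weight (2/15)·0 = 0.
If it is in either of chests 2 and 4 (prior 1/5 each): the guide has 3 equally likely choices, so probability 1/3; weight (1/5)·(1/3) = 1/15 each.
If it is in chest 3 (prior 2/15): the guide has 3 equally likely choices, so probability 1/3; weight (2/15)·(1/3) = 2/45.
If it is in chest 5 (prior 1/3): the guide has 4 equally likely choices, so probability 1/4; weight (1/3)·(1/4) = 1/12.
The weights sum to 47/180.
So P(the ruby in chest 2 | the guide opened chest 1) = (1/15) / (47/180) = 12/47.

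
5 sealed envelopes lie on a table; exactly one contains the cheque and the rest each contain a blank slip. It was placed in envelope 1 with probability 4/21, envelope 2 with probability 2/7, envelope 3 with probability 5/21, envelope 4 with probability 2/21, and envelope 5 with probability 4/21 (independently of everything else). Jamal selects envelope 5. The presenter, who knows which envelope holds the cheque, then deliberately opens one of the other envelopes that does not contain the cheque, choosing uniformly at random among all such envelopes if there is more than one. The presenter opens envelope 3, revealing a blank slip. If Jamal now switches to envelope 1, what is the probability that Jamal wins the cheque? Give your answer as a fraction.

4/15

Condition on the true location of the cheque.
If it is in envelope 1 (prior 4/21): the presenter has 3 equally likely choices, so probability 1/3; weight (4/21)·(1/3) = 4/63.
If it is in envelope 2 (prior 2/7): the presenter has 3 equally likely choices, so probability 1/3; weight (2/7)·(1/3) = 2/21.
If it is in envelope 3 (prior 5/21): the presenter opened envelope 3, so this case is ruled out; weight (5/21)·0 = 0.
If it is in envelope 4 (prior 2/21): the presenter has 3 equally likely choices, so probability 1/3; weight (2/21)·(1/3) = 2/63.
If it is in envelope 5 (prior 4/21): the presenter has 4 equally likely choices, so probability 1/4; weight (4/21)·(1/4) = 1/21.
The weights sum to 5/21.
So P(the cheque in envelope 1 | the presenter opened envelope 3) = (4/63) / (5/21) = 4/15.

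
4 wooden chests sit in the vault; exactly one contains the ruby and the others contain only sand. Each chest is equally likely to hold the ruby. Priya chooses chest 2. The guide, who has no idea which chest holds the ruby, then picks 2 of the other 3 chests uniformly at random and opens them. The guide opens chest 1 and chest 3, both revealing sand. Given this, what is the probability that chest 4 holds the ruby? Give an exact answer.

1/2

Because the guide chose which chests to open without knowing where the ruby is, the choice is independent of the prize location. Learning that none of the 2 opened chests holds the ruby simply rules out those 2 locations and leaves the remaining 2 chests still equally likely by symmetry.
So P(the ruby in chest 4) = 1/2.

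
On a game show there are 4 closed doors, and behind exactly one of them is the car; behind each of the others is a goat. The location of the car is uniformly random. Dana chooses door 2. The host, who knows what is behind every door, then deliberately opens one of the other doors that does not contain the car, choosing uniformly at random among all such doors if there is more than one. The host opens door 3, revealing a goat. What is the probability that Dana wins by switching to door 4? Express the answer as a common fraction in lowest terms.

3/8

Condition on the true location of the car.
If it is behind either of doors 1 and 4 (prior 1/4 each): the host has 2 equally likely choices, so probability 1/2; weight (1/4)·(1/2) = 1/8 each.
If it is behind door 2 (prior 1/4): the host has 3 equally likely choices, so probability 1/3; weight (1/4)·(1/3) = 1/12.
If it is behind door 3 (prior 1/4): the host opened door 3, so this case is ruled out; weight (1/4)·0 = 0.
The weights sum to 1/3.
So P(the car behind door 4 | the host opened door 3) = (1/8) / (1/3) = 3/8.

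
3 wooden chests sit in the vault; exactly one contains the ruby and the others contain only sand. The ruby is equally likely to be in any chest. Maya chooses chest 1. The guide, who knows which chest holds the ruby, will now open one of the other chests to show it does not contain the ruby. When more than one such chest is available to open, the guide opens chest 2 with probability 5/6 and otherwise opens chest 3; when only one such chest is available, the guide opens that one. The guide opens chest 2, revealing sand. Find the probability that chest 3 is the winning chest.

6/11

Consider each possible location of the ruby in turn.
If it is in chest 1 (prior 1/3): chest 2 is available, opened with probability 5/6; weight (1/3)·(5/6) = 5/18.
If it is in chest 2 (prior 1/3): the guide opened chest 2, so this case is ruled out; weight (1/3)·0 = 0.
If it is in chest 3 (prior 1/3): only chest 2 is available, probability 1; weight (1/3)·1 = 1/3.
The weights sum to 11/18.
So P(the ruby in chest 3 | the guide opened chest 2) = (1/3) / (11/18) = 6/11.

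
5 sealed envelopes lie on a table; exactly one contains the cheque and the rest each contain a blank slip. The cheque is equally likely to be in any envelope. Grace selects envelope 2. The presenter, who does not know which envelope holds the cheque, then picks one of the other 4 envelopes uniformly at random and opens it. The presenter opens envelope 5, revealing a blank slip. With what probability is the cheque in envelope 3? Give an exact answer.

Apply Bayes' rule, conditioning on where the cheque actually is.
If it is in any of envelopes 1, 2, 3, and 4 (prior 1/5 each): the presenter picks envelope 5 with probability 1/4 regardless, and it is not the prize; weight (1/5)·(1/4) = 1/20 each.
If it is in envelope 5 (prior 1/5): the presenter opened envelope 5, so this case is ruled out; weight (1/5)·0 = 0.
The weights sum to 1/5.
So P(the cheque in envelope 3 | the presenter opened envelope 5) = (1/20) / (1/5) = 1/4.

1/4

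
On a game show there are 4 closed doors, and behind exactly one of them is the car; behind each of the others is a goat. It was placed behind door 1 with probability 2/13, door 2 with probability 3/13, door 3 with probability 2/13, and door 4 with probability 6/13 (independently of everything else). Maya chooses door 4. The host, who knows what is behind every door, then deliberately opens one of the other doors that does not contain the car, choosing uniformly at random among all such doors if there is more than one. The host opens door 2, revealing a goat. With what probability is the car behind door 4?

1/2

Consider each possible location of the car in turn.
If it is behind either of doors 1 and 3 (prior 2/13 each): the host has 2 equally likely choices, so probability 1/2; weight (2/13)·(1/2) = 1/13 each.
If it is behind door 2 (prior 3/13): the host opened door 2, so this case is ruled out; weight (3/13)·0 = 0.
If it is behind door 4 (prior 6/13): the host has 3 equally likely choices, so probability 1/3; weight (6/13)·(1/3) = 2/13.
The weights sum to 4/13.
So P(the car behind door 4 | the host opened door 2) = (2/13) / (4/13) = 1/2.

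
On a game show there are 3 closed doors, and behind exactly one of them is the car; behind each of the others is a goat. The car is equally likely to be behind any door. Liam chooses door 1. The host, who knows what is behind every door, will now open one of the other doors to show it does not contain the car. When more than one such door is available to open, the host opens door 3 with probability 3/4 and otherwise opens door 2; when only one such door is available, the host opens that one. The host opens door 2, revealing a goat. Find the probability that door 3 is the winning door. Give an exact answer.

4/5

Apply Bayes' rule, conditioning on where the car actually is.
If it is behind door 1 (prior 1/3): door 3 is available but not opened, probability 1/4; weight (1/3)·(1/4) = 1/12.
If it is behind door 2 (prior 1/3): the host opened door 2, so this case is ruled out; weight (1/3)·0 = 0.
If it is behind door 3 (prior 1/3): only door 2 is available, probability 1; weight (1/3)·1 = 1/3.
The weights sum to 5/12.
So P(the car behind door 3 | the host opened door 2) = (1/3) / (5/12) = 4/5.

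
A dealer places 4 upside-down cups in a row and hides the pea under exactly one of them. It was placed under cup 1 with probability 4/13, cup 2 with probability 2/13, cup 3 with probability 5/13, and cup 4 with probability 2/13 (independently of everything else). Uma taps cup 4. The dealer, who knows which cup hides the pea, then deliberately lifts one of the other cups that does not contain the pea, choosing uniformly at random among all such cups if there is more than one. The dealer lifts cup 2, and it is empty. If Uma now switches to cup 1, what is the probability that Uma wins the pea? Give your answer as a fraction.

12/31

Apply Bayes' rule, conditioning on where the pea actually is.
If it is under cup 1 (prior 4/13): the dealer has 2 equally likely choices, so probability 1/2; weight (4/13)·(1/2) = 2/13.
If it is under cup 2 (prior 2/13): the dealer opened cup 2, so this case is ruled out; weight (2/13)·0 = 0.
If it is under cup 3 (prior 5/13): the dealer has 2 equally likely choices, so probability 1/2; weight (5/13)·(1/2) = 5/26.
If it is under cup 4 (prior 2/13): the dealer has 3 equally likely choices, so probability 1/3; weight (2/13)·(1/3) = 2/39.
The weights sum to 31/78.
So P(the pea under cup 1 | the dealer opened cup 2) = (2/13) / (31/78) = 12/31.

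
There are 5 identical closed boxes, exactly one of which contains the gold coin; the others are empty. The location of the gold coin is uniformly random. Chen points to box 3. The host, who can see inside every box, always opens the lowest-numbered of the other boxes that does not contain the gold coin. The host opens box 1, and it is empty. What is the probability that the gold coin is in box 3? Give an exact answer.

1/4

Consider each possible location of the gold coin in turn.
If it is in box 1 (prior 1/5): the host opened box 1, so this case is ruled out; weight (1/5)·0 = 0.
If it is in any of boxes 2, 3, 4, and 5 (prior 1/5 each): box 1 is the lowest-numbered option available, probability 1; weight (1/5)·1 = 1/5 each.
The weights sum to 4/5.
So P(the gold coin in box 3 | the host opened box 1) = (1/5) / (4/5) = 1/4.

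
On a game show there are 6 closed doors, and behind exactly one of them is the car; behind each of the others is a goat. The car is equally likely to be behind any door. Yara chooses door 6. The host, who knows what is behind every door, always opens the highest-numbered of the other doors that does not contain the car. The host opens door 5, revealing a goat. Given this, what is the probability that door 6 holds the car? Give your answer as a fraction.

1/5

Condition on the true location of the car.
If it is behind any of doors 1, 2, 3, 4, and 6 (prior 1/6 each): door 5 is the highest-numbered option available, probability 1; weight (1/6)·1 = 1/6 each.
If it is behind door 5 (prior 1/6): the host opened door 5, so this case is ruled out; weight (1/6)·0 = 0.
The weights sum to 5/6.
So P(the car behind door 6 | the host opened door 5) = (1/6) / (5/6) = 1/5.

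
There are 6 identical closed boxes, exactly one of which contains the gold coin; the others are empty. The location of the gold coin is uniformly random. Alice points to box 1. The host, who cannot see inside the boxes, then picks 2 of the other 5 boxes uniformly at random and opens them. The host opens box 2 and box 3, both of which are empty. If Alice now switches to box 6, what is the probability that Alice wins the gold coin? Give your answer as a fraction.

1/4

Because the host chose which boxes to open without knowing where the gold coin is, the choice is independent of the prize location. Learning that none of the 2 opened boxes holds the gold coin simply rules out those 2 locations and leaves the remaining 4 boxes still equally likely by symmetry.
So P(the gold coin in box 6) = 1/4.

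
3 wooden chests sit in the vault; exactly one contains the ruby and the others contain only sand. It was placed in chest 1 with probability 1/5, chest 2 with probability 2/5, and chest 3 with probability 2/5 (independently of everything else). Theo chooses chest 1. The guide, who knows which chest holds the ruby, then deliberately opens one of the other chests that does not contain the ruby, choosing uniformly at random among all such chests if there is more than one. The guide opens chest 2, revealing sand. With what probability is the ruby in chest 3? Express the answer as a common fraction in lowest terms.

Consider each possible location of the ruby in turn.
If it is in chest 1 (prior 1/5): the guide has 2 equally likely choices, so probability 1/2; weight (1/5)·(1/2) = 1/10.
If it is in chest 2 (prior 2/5): the guide opened chest 2, so this case is ruled out; weight (2/5)·0 = 0.
If it is in chest 3 (prior 2/5): the guide has no choice, probability 1; weight (2/5)·1 = 2/5.
The weights sum to 1/2.
So P(the ruby in chest 3 | the guide opened chest 2) = (2/5) / (1/2) = 4/5.

4/5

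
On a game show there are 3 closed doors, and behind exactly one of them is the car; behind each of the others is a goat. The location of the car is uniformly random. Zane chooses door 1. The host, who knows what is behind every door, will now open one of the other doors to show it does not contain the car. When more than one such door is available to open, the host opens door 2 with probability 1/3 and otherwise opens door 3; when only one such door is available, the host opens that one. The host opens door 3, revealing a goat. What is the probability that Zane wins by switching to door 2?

Apply Bayes' rule, conditioning on where the car actually is.
If it is behind door 1 (prior 1/3): door 2 is available but not opened, probability 2/3; weight (1/3)·(2/3) = 2/9.
If it is behind door 2 (prior 1/3): only door 3 is available, probability 1; weight (1/3)·1 = 1/3.
If it is behind door 3 (prior 1/3): the host opened door 3, so this case is ruled out; weight (1/3)·0 = 0.
The weights sum to 5/9.
So P(the car behind door 2 | the host opened door 3) = (1/3) / (5/9) = 3/5.

3/5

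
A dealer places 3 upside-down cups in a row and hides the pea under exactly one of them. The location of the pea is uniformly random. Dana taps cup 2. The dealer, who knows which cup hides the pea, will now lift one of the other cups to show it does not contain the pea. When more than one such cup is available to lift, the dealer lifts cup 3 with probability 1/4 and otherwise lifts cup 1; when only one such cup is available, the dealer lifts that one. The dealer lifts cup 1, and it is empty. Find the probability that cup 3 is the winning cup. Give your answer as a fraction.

4/7

Condition on the true location of the pea.
If it is under cup 1 (prior 1/3): the dealer opened cup 1, so this case is ruled out; weight (1/3)·0 = 0.
If it is under cup 2 (prior 1/3): cup 3 is available but not opened, probability 3/4; weight (1/3)·(3/4) = 1/4.
If it is under cup 3 (prior 1/3): only cup 1 is available, probability 1; weight (1/3)·1 = 1/3.
The weights sum to 7/12.
So P(the pea under cup 3 | the dealer opened cup 1) = (1/3) / (7/12) = 4/7.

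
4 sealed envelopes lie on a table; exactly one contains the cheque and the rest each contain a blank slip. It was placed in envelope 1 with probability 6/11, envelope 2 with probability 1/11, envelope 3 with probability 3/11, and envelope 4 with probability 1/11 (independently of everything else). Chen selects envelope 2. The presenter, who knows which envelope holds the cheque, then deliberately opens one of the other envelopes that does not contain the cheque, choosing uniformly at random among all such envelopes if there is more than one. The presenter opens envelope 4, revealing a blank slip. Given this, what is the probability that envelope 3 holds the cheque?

Apply Bayes' rule, conditioning on where the cheque actually is.
If it is in envelope 1 (prior 6/11): the presenter has 2 equally likely choices, so probability 1/2; weight (6/11)·(1/2) = 3/11.
If it is in envelope 2 (prior 1/11): the presenter has 3 equally likely choices, so probability 1/3; weight (1/11)·(1/3) = 1/33.
If it is in envelope 3 (prior 3/11): the presenter has 2 equally likely choices, so probability 1/2; weight (3/11)·(1/2) = 3/22.
If it is in envelope 4 (prior 1/11): the presenter opened envelope 4, so this case is ruled out; weight (1/11)·0 = 0.
The weights sum to 29/66.
So P(the cheque in envelope 3 | the presenter opened envelope 4) = (3/22) / (29/66) = 9/29.

9/29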